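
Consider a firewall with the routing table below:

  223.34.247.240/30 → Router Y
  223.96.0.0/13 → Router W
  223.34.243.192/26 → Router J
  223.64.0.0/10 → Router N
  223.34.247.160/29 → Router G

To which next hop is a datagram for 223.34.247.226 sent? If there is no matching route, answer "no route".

No entry's prefix contains 223.34.247.226; there is no default route.

no route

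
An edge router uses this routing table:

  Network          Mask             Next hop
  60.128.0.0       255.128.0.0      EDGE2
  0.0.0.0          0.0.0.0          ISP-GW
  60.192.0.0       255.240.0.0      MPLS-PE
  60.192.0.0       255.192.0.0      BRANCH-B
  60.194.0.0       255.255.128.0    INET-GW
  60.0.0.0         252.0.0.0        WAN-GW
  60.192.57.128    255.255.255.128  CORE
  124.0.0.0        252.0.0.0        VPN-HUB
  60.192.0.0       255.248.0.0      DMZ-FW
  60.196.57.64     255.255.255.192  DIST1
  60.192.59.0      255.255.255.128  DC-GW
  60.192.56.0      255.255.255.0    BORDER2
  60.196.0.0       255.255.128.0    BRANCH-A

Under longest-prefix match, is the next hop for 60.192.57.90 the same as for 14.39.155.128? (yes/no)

60.192.57.90: longest match 60.192.0.0/13 -> DMZ-FW
14.39.155.128: longest match 0.0.0.0/0 -> ISP-GW

no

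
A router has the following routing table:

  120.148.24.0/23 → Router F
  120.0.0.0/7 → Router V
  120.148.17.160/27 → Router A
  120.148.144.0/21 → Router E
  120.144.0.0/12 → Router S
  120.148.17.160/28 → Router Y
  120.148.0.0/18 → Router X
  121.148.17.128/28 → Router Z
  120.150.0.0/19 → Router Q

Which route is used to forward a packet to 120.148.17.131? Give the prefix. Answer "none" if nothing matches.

120.148.0.0/18

Entries matching 120.148.17.131:
  120.0.0.0/7 (120.0.0.0 - 121.255.255.255)
  120.144.0.0/12 (120.144.0.0 - 120.159.255.255)
  120.148.0.0/18 (120.148.0.0 - 120.148.63.255)
Most specific is 120.148.0.0/18.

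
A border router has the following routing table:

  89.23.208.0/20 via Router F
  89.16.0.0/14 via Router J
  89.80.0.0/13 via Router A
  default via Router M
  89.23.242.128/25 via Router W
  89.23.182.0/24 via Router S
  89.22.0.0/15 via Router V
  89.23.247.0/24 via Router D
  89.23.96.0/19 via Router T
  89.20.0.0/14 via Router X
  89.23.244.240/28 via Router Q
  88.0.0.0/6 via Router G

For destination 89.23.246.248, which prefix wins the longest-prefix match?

89.22.0.0/15

Entries matching 89.23.246.248:
  0.0.0.0/0 (default, matches everything)
  88.0.0.0/6 (88.0.0.0 - 91.255.255.255)
  89.20.0.0/14 (89.20.0.0 - 89.23.255.255)
  89.22.0.0/15 (89.22.0.0 - 89.23.255.255)
Most specific is 89.22.0.0/15.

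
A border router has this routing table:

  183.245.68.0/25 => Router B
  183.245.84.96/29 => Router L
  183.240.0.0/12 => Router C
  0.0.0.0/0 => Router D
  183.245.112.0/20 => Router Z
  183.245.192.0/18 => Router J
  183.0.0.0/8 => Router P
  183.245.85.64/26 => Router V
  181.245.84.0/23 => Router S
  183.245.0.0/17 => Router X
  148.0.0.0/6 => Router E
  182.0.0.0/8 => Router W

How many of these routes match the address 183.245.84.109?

4

Prefixes containing 183.245.84.109:
  0.0.0.0/0 (default, matches everything)
  183.0.0.0/8 (183.0.0.0 - 183.255.255.255)
  183.240.0.0/12 (183.240.0.0 - 183.255.255.255)
  183.245.0.0/17 (183.245.0.0 - 183.245.127.255)
Total matching entries: 4.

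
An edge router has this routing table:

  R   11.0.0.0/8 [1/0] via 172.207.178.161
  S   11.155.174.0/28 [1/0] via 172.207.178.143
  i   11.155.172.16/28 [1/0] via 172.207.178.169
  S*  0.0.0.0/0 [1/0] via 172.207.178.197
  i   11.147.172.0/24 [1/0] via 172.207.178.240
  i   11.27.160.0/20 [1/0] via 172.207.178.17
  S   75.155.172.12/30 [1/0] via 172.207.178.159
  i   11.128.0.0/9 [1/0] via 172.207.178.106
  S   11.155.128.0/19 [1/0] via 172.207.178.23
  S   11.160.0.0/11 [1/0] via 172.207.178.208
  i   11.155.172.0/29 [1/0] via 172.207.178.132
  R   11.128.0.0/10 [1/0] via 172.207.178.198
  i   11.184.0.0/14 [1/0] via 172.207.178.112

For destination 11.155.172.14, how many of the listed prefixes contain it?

Prefixes containing 11.155.172.14:
  0.0.0.0/0 (default, matches everything)
  11.0.0.0/8 (11.0.0.0 - 11.255.255.255)
  11.128.0.0/9 (11.128.0.0 - 11.255.255.255)
  11.128.0.0/10 (11.128.0.0 - 11.191.255.255)
Total matching entries: 4.

4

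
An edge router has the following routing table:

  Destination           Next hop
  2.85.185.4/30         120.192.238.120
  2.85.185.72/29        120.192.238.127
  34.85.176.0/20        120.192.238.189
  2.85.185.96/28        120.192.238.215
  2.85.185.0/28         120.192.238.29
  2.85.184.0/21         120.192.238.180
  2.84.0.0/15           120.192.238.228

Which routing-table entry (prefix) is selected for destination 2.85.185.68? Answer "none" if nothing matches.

Entries matching 2.85.185.68:
  2.84.0.0/15 (2.84.0.0 - 2.85.255.255)
  2.85.184.0/21 (2.85.184.0 - 2.85.191.255)
Most specific is 2.85.184.0/21.

2.85.184.0/21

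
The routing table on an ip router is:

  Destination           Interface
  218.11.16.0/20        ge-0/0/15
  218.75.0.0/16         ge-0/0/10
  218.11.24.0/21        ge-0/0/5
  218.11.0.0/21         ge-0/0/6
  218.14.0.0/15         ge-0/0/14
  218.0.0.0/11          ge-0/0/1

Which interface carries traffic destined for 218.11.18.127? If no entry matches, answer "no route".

ge-0/0/15

Routes whose prefix contains 218.11.18.127:
  218.0.0.0/11 (218.0.0.0 - 218.31.255.255) -> ge-0/0/1
  218.11.16.0/20 (218.11.16.0 - 218.11.31.255) -> ge-0/0/15
More-specific entries that do NOT match:
  218.11.24.0/21 (218.11.24.0 - 218.11.31.255) does not contain 218.11.18.127
  218.11.0.0/21 (218.11.0.0 - 218.11.7.255) does not contain 218.11.18.127
Longest matching prefix is /20 -> interface ge-0/0/15.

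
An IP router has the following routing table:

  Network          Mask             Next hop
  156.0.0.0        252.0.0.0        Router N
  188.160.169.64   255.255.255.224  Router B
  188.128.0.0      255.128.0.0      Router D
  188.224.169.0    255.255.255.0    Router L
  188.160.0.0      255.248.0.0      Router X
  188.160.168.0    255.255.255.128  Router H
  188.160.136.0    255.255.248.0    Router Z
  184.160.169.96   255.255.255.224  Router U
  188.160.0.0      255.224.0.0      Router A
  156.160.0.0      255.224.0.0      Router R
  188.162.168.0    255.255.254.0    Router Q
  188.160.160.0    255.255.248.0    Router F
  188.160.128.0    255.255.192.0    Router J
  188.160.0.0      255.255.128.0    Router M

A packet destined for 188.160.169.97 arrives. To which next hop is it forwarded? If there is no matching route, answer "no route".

Router J

Routes whose prefix contains 188.160.169.97:
  188.128.0.0/9 (188.128.0.0 - 188.255.255.255) -> Router D
  188.160.0.0/11 (188.160.0.0 - 188.191.255.255) -> Router A
  188.160.0.0/13 (188.160.0.0 - 188.167.255.255) -> Router X
  188.160.128.0/18 (188.160.128.0 - 188.160.191.255) -> Router J
More-specific entries that do NOT match:
  188.160.169.64/27 (188.160.169.64 - 188.160.169.95) does not contain 188.160.169.97
  184.160.169.96/27 (184.160.169.96 - 184.160.169.127) does not contain 188.160.169.97
  188.160.168.0/25 (188.160.168.0 - 188.160.168.127) does not contain 188.160.169.97
  188.224.169.0/24 (188.224.169.0 - 188.224.169.255) does not contain 188.160.169.97
  188.162.168.0/23 (188.162.168.0 - 188.162.169.255) does not contain 188.160.169.97
  188.160.136.0/21 (188.160.136.0 - 188.160.143.255) does not contain 188.160.169.97
  188.160.160.0/21 (188.160.160.0 - 188.160.167.255) does not contain 188.160.169.97
Longest matching prefix is /18 -> next hop Router J.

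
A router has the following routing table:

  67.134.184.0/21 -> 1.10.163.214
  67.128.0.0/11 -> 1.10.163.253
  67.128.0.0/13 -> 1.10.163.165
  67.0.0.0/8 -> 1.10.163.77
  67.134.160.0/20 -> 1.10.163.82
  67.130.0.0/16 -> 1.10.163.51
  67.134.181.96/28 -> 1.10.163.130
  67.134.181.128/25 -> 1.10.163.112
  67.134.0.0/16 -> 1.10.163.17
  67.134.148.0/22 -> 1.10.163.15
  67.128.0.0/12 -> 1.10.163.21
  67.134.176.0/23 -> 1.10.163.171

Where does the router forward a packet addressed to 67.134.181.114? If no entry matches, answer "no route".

1.10.163.17

Routes whose prefix contains 67.134.181.114:
  67.0.0.0/8 (67.0.0.0 - 67.255.255.255) -> 1.10.163.77
  67.128.0.0/11 (67.128.0.0 - 67.159.255.255) -> 1.10.163.253
  67.128.0.0/12 (67.128.0.0 - 67.143.255.255) -> 1.10.163.21
  67.128.0.0/13 (67.128.0.0 - 67.135.255.255) -> 1.10.163.165
  67.134.0.0/16 (67.134.0.0 - 67.134.255.255) -> 1.10.163.17
More-specific entries that do NOT match:
  67.134.181.96/28 (67.134.181.96 - 67.134.181.111) does not contain 67.134.181.114
  67.134.181.128/25 (67.134.181.128 - 67.134.181.255) does not contain 67.134.181.114
  67.134.176.0/23 (67.134.176.0 - 67.134.177.255) does not contain 67.134.181.114
  67.134.148.0/22 (67.134.148.0 - 67.134.151.255) does not contain 67.134.181.114
  67.134.184.0/21 (67.134.184.0 - 67.134.191.255) does not contain 67.134.181.114
  67.134.160.0/20 (67.134.160.0 - 67.134.175.255) does not contain 67.134.181.114
Longest matching prefix is /16 -> next hop 1.10.163.17.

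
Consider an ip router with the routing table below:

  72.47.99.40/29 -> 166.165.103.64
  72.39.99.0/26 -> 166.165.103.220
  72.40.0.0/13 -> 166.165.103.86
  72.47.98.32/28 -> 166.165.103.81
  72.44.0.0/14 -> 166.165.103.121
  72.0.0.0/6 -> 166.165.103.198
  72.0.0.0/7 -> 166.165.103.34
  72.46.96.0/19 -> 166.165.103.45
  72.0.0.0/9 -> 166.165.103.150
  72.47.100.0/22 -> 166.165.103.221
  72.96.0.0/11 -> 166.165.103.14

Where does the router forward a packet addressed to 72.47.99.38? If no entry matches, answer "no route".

166.165.103.121

Routes whose prefix contains 72.47.99.38:
  72.0.0.0/6 (72.0.0.0 - 75.255.255.255) -> 166.165.103.198
  72.0.0.0/7 (72.0.0.0 - 73.255.255.255) -> 166.165.103.34
  72.0.0.0/9 (72.0.0.0 - 72.127.255.255) -> 166.165.103.150
  72.40.0.0/13 (72.40.0.0 - 72.47.255.255) -> 166.165.103.86
  72.44.0.0/14 (72.44.0.0 - 72.47.255.255) -> 166.165.103.121
More-specific entries that do NOT match:
  72.47.99.40/29 (72.47.99.40 - 72.47.99.47) does not contain 72.47.99.38
  72.47.98.32/28 (72.47.98.32 - 72.47.98.47) does not contain 72.47.99.38
  72.39.99.0/26 (72.39.99.0 - 72.39.99.63) does not contain 72.47.99.38
  72.47.100.0/22 (72.47.100.0 - 72.47.103.255) does not contain 72.47.99.38
  72.46.96.0/19 (72.46.96.0 - 72.46.127.255) does not contain 72.47.99.38
Longest matching prefix is /14 -> next hop 166.165.103.121.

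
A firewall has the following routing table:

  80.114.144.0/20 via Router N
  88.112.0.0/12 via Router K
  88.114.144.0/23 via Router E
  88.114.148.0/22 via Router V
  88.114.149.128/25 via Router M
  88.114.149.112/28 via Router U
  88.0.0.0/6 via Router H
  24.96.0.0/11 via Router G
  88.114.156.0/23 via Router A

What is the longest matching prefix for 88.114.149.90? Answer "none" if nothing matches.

88.114.148.0/22

Entries matching 88.114.149.90:
  88.0.0.0/6 (88.0.0.0 - 91.255.255.255)
  88.112.0.0/12 (88.112.0.0 - 88.127.255.255)
  88.114.148.0/22 (88.114.148.0 - 88.114.151.255)
Most specific is 88.114.148.0/22.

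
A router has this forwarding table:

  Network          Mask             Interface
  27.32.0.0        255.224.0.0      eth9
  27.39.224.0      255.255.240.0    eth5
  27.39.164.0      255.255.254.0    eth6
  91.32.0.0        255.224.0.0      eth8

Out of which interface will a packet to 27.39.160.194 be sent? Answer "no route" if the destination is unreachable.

eth9

Routes whose prefix contains 27.39.160.194:
  27.32.0.0/11 (27.32.0.0 - 27.63.255.255) -> eth9
More-specific entries that do NOT match:
  27.39.164.0/23 (27.39.164.0 - 27.39.165.255) does not contain 27.39.160.194
  27.39.224.0/20 (27.39.224.0 - 27.39.239.255) does not contain 27.39.160.194
Longest matching prefix is /11 -> interface eth9.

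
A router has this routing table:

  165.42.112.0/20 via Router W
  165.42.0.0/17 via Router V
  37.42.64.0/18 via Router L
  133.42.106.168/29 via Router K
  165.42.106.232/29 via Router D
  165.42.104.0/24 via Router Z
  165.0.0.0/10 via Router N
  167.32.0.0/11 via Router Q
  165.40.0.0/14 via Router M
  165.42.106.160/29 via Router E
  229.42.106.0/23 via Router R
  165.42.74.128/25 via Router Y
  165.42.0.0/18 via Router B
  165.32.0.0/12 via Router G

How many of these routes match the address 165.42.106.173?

Prefixes containing 165.42.106.173:
  165.0.0.0/10 (165.0.0.0 - 165.63.255.255)
  165.32.0.0/12 (165.32.0.0 - 165.47.255.255)
  165.40.0.0/14 (165.40.0.0 - 165.43.255.255)
  165.42.0.0/17 (165.42.0.0 - 165.42.127.255)
Total matching entries: 4.

4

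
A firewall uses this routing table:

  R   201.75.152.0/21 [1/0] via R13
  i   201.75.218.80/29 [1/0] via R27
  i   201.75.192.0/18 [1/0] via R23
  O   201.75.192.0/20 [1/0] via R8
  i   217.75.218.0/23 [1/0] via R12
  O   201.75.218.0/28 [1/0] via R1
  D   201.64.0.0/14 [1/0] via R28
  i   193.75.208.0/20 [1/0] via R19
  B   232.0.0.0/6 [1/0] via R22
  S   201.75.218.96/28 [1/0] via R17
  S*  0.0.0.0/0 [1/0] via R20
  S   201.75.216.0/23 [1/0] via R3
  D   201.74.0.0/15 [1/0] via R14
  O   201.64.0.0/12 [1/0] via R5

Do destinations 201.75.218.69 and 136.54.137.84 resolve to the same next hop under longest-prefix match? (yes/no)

no

201.75.218.69: longest match 201.75.192.0/18 -> R23
136.54.137.84: longest match 0.0.0.0/0 -> R20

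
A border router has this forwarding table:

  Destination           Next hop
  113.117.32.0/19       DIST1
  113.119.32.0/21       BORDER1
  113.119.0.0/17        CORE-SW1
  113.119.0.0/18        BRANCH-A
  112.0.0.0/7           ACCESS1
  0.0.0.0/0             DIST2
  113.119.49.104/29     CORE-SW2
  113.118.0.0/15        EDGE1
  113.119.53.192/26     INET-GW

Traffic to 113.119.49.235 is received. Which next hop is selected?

BRANCH-A

Routes whose prefix contains 113.119.49.235:
  0.0.0.0/0 (default, matches everything) -> DIST2
  112.0.0.0/7 (112.0.0.0 - 113.255.255.255) -> ACCESS1
  113.118.0.0/15 (113.118.0.0 - 113.119.255.255) -> EDGE1
  113.119.0.0/17 (113.119.0.0 - 113.119.127.255) -> CORE-SW1
  113.119.0.0/18 (113.119.0.0 - 113.119.63.255) -> BRANCH-A
More-specific entries that do NOT match:
  113.119.49.104/29 (113.119.49.104 - 113.119.49.111) does not contain 113.119.49.235
  113.119.53.192/26 (113.119.53.192 - 113.119.53.255) does not contain 113.119.49.235
  113.119.32.0/21 (113.119.32.0 - 113.119.39.255) does not contain 113.119.49.235
  113.117.32.0/19 (113.117.32.0 - 113.117.63.255) does not contain 113.119.49.235
Longest matching prefix is /18 -> next hop BRANCH-A.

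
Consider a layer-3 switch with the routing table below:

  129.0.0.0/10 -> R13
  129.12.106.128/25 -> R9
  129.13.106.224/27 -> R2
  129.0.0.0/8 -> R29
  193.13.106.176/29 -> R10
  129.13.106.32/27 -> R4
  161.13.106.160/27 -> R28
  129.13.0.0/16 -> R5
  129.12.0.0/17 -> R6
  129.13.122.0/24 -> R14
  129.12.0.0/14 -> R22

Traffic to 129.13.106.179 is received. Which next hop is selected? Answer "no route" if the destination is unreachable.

R5

Routes whose prefix contains 129.13.106.179:
  129.0.0.0/8 (129.0.0.0 - 129.255.255.255) -> R29
  129.0.0.0/10 (129.0.0.0 - 129.63.255.255) -> R13
  129.12.0.0/14 (129.12.0.0 - 129.15.255.255) -> R22
  129.13.0.0/16 (129.13.0.0 - 129.13.255.255) -> R5
More-specific entries that do NOT match:
  193.13.106.176/29 (193.13.106.176 - 193.13.106.183) does not contain 129.13.106.179
  129.13.106.224/27 (129.13.106.224 - 129.13.106.255) does not contain 129.13.106.179
  129.13.106.32/27 (129.13.106.32 - 129.13.106.63) does not contain 129.13.106.179
  161.13.106.160/27 (161.13.106.160 - 161.13.106.191) does not contain 129.13.106.179
  129.12.106.128/25 (129.12.106.128 - 129.12.106.255) does not contain 129.13.106.179
  129.13.122.0/24 (129.13.122.0 - 129.13.122.255) does not contain 129.13.106.179
  129.12.0.0/17 (129.12.0.0 - 129.12.127.255) does not contain 129.13.106.179
Longest matching prefix is /16 -> next hop R5.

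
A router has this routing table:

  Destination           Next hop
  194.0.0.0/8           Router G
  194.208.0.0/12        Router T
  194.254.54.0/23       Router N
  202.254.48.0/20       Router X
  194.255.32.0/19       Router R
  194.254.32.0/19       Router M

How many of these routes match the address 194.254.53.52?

Prefixes containing 194.254.53.52:
  194.0.0.0/8 (194.0.0.0 - 194.255.255.255)
  194.254.32.0/19 (194.254.32.0 - 194.254.63.255)
Total matching entries: 2.

2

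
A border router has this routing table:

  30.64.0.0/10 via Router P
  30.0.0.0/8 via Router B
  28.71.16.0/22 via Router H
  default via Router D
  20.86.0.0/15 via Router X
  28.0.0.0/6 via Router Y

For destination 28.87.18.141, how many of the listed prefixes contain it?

2

Prefixes containing 28.87.18.141:
  0.0.0.0/0 (default, matches everything)
  28.0.0.0/6 (28.0.0.0 - 31.255.255.255)
Total matching entries: 2.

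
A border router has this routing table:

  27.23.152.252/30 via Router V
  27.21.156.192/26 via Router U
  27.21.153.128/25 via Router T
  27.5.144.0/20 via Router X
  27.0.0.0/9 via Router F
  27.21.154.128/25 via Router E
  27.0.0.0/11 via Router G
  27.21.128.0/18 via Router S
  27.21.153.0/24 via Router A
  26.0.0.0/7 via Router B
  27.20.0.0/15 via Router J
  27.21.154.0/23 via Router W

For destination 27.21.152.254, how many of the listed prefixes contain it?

Prefixes containing 27.21.152.254:
  26.0.0.0/7 (26.0.0.0 - 27.255.255.255)
  27.0.0.0/9 (27.0.0.0 - 27.127.255.255)
  27.0.0.0/11 (27.0.0.0 - 27.31.255.255)
  27.20.0.0/15 (27.20.0.0 - 27.21.255.255)
  27.21.128.0/18 (27.21.128.0 - 27.21.191.255)
Total matching entries: 5.

5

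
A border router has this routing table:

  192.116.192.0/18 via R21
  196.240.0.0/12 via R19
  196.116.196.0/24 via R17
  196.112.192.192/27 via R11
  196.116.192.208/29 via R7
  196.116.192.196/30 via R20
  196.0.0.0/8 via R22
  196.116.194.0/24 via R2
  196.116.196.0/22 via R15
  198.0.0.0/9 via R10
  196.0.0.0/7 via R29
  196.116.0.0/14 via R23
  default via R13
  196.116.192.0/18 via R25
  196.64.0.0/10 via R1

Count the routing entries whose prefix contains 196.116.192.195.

Prefixes containing 196.116.192.195:
  0.0.0.0/0 (default, matches everything)
  196.0.0.0/7 (196.0.0.0 - 197.255.255.255)
  196.0.0.0/8 (196.0.0.0 - 196.255.255.255)
  196.64.0.0/10 (196.64.0.0 - 196.127.255.255)
  196.116.0.0/14 (196.116.0.0 - 196.119.255.255)
  196.116.192.0/18 (196.116.192.0 - 196.116.255.255)
Total matching entries: 6.

6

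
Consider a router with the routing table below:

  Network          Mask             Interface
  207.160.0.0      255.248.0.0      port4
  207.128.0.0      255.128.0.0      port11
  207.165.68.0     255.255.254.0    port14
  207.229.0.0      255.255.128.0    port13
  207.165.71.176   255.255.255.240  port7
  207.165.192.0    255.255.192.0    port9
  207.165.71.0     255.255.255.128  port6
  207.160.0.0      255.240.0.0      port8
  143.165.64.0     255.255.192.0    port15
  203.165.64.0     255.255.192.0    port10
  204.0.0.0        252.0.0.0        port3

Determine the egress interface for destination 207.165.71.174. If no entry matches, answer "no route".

Routes whose prefix contains 207.165.71.174:
  204.0.0.0/6 (204.0.0.0 - 207.255.255.255) -> port3
  207.128.0.0/9 (207.128.0.0 - 207.255.255.255) -> port11
  207.160.0.0/12 (207.160.0.0 - 207.175.255.255) -> port8
  207.160.0.0/13 (207.160.0.0 - 207.167.255.255) -> port4
More-specific entries that do NOT match:
  207.165.71.176/28 (207.165.71.176 - 207.165.71.191) does not contain 207.165.71.174
  207.165.71.0/25 (207.165.71.0 - 207.165.71.127) does not contain 207.165.71.174
  207.165.68.0/23 (207.165.68.0 - 207.165.69.255) does not contain 207.165.71.174
  207.165.192.0/18 (207.165.192.0 - 207.165.255.255) does not contain 207.165.71.174
  143.165.64.0/18 (143.165.64.0 - 143.165.127.255) does not contain 207.165.71.174
  203.165.64.0/18 (203.165.64.0 - 203.165.127.255) does not contain 207.165.71.174
  207.229.0.0/17 (207.229.0.0 - 207.229.127.255) does not contain 207.165.71.174
Longest matching prefix is /13 -> interface port4.

port4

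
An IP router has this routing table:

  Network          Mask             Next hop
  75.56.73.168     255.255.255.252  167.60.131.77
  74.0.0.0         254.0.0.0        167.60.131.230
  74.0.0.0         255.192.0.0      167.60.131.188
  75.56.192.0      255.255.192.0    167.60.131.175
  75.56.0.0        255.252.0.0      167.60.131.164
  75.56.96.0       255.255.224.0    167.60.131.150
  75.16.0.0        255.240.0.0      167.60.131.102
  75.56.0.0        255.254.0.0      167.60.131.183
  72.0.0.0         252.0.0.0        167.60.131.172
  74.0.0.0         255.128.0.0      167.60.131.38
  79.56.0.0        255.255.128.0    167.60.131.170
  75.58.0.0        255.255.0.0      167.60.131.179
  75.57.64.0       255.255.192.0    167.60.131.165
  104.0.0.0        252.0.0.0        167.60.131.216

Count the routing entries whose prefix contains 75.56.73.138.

4

Prefixes containing 75.56.73.138:
  72.0.0.0/6 (72.0.0.0 - 75.255.255.255)
  74.0.0.0/7 (74.0.0.0 - 75.255.255.255)
  75.56.0.0/14 (75.56.0.0 - 75.59.255.255)
  75.56.0.0/15 (75.56.0.0 - 75.57.255.255)
Total matching entries: 4.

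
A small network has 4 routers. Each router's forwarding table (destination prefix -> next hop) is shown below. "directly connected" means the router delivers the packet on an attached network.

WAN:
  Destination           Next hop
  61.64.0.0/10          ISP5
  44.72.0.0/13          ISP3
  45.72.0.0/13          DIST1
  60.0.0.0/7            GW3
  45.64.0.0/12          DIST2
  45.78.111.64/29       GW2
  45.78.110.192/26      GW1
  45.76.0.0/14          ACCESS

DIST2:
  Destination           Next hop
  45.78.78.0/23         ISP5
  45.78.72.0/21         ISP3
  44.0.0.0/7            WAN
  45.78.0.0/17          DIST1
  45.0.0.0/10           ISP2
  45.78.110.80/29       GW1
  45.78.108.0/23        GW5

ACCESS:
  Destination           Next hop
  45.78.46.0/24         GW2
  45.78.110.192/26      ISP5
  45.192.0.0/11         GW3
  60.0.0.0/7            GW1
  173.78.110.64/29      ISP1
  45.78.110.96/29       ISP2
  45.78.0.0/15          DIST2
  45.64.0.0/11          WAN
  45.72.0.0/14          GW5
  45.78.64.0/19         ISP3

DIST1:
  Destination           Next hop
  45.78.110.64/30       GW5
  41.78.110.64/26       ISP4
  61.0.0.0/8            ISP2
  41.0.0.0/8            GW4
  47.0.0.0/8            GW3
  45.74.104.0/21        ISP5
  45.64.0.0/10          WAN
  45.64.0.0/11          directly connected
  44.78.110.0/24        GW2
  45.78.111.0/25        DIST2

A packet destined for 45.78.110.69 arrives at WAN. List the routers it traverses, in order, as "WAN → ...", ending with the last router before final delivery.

At WAN: longest match for 45.78.110.69 is 45.76.0.0/14 -> ACCESS
At ACCESS: longest match for 45.78.110.69 is 45.78.0.0/15 -> DIST2
At DIST2: longest match for 45.78.110.69 is 45.78.0.0/17 -> DIST1
At DIST1: longest match for 45.78.110.69 is 45.64.0.0/11 -> directly connected

WAN → ACCESS → DIST2 → DIST1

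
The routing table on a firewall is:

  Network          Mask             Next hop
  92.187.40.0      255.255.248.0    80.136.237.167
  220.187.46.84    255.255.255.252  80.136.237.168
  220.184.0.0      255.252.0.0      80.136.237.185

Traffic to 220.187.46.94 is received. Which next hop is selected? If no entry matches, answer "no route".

80.136.237.185

Routes whose prefix contains 220.187.46.94:
  220.184.0.0/14 (220.184.0.0 - 220.187.255.255) -> 80.136.237.185
More-specific entries that do NOT match:
  220.187.46.84/30 (220.187.46.84 - 220.187.46.87) does not contain 220.187.46.94
  92.187.40.0/21 (92.187.40.0 - 92.187.47.255) does not contain 220.187.46.94
Longest matching prefix is /14 -> next hop 80.136.237.185.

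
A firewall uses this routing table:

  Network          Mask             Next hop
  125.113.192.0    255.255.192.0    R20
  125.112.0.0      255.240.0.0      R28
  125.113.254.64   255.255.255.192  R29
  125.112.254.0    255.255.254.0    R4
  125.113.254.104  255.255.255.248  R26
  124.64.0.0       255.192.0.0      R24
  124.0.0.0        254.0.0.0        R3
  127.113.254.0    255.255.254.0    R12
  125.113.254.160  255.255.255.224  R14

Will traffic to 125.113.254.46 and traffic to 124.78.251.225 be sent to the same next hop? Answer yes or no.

no

125.113.254.46: longest match 125.113.192.0/18 -> R20
124.78.251.225: longest match 124.64.0.0/10 -> R24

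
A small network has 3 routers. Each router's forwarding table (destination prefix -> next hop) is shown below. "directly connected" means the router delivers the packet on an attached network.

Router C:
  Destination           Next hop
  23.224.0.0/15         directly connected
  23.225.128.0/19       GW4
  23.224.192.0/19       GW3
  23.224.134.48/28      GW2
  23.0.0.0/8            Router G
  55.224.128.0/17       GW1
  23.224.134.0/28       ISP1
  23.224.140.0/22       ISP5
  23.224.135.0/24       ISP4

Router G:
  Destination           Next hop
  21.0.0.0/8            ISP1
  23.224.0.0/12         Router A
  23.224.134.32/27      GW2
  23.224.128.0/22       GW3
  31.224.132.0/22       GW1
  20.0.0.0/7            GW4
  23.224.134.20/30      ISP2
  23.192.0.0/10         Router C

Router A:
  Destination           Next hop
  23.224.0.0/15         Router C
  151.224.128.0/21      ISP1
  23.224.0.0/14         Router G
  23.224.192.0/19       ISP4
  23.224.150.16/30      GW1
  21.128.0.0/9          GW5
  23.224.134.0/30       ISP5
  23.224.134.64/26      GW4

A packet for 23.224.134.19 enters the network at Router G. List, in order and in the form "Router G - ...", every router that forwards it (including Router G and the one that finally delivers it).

At Router G: longest match for 23.224.134.19 is 23.224.0.0/12 -> Router A
At Router A: longest match for 23.224.134.19 is 23.224.0.0/15 -> Router C
At Router C: longest match for 23.224.134.19 is 23.224.0.0/15 -> directly connected

Router G - Router A - Router C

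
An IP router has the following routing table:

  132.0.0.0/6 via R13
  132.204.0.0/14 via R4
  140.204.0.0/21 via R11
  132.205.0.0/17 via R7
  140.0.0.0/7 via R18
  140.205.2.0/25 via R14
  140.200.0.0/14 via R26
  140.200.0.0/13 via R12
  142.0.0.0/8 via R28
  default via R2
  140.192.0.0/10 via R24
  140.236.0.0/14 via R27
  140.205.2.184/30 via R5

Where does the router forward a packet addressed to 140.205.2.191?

Routes whose prefix contains 140.205.2.191:
  0.0.0.0/0 (default, matches everything) -> R2
  140.0.0.0/7 (140.0.0.0 - 141.255.255.255) -> R18
  140.192.0.0/10 (140.192.0.0 - 140.255.255.255) -> R24
  140.200.0.0/13 (140.200.0.0 - 140.207.255.255) -> R12
More-specific entries that do NOT match:
  140.205.2.184/30 (140.205.2.184 - 140.205.2.187) does not contain 140.205.2.191
  140.205.2.0/25 (140.205.2.0 - 140.205.2.127) does not contain 140.205.2.191
  140.204.0.0/21 (140.204.0.0 - 140.204.7.255) does not contain 140.205.2.191
  132.205.0.0/17 (132.205.0.0 - 132.205.127.255) does not contain 140.205.2.191
  132.204.0.0/14 (132.204.0.0 - 132.207.255.255) does not contain 140.205.2.191
  140.200.0.0/14 (140.200.0.0 - 140.203.255.255) does not contain 140.205.2.191
  140.236.0.0/14 (140.236.0.0 - 140.239.255.255) does not contain 140.205.2.191
Longest matching prefix is /13 -> next hop R12.

R12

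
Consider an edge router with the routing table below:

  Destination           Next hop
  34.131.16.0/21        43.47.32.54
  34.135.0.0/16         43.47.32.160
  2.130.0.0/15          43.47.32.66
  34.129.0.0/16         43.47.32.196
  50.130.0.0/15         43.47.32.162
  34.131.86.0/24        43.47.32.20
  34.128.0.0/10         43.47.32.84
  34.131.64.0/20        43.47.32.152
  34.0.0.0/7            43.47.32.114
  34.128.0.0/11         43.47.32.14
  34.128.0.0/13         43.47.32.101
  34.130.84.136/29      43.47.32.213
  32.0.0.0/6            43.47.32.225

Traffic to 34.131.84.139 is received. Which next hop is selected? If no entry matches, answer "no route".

Routes whose prefix contains 34.131.84.139:
  32.0.0.0/6 (32.0.0.0 - 35.255.255.255) -> 43.47.32.225
  34.0.0.0/7 (34.0.0.0 - 35.255.255.255) -> 43.47.32.114
  34.128.0.0/10 (34.128.0.0 - 34.191.255.255) -> 43.47.32.84
  34.128.0.0/11 (34.128.0.0 - 34.159.255.255) -> 43.47.32.14
  34.128.0.0/13 (34.128.0.0 - 34.135.255.255) -> 43.47.32.101
More-specific entries that do NOT match:
  34.130.84.136/29 (34.130.84.136 - 34.130.84.143) does not contain 34.131.84.139
  34.131.86.0/24 (34.131.86.0 - 34.131.86.255) does not contain 34.131.84.139
  34.131.16.0/21 (34.131.16.0 - 34.131.23.255) does not contain 34.131.84.139
  34.131.64.0/20 (34.131.64.0 - 34.131.79.255) does not contain 34.131.84.139
  34.135.0.0/16 (34.135.0.0 - 34.135.255.255) does not contain 34.131.84.139
  34.129.0.0/16 (34.129.0.0 - 34.129.255.255) does not contain 34.131.84.139
  2.130.0.0/15 (2.130.0.0 - 2.131.255.255) does not contain 34.131.84.139
  50.130.0.0/15 (50.130.0.0 - 50.131.255.255) does not contain 34.131.84.139
Longest matching prefix is /13 -> next hop 43.47.32.101.

43.47.32.101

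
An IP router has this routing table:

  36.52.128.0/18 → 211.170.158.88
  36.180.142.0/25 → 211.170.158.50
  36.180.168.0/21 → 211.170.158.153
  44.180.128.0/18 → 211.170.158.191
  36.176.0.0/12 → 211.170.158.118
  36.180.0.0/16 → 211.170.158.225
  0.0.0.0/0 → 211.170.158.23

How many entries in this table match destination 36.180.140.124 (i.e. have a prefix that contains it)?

Prefixes containing 36.180.140.124:
  0.0.0.0/0 (default, matches everything)
  36.176.0.0/12 (36.176.0.0 - 36.191.255.255)
  36.180.0.0/16 (36.180.0.0 - 36.180.255.255)
Total matching entries: 3.

3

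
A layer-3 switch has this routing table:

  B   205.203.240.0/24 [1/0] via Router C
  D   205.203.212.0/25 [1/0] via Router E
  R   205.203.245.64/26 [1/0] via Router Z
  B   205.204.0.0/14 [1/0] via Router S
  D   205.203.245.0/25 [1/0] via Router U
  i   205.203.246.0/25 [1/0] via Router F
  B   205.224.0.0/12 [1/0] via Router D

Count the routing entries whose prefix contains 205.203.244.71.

0

No listed prefix contains 205.203.244.71.
Total matching entries: 0.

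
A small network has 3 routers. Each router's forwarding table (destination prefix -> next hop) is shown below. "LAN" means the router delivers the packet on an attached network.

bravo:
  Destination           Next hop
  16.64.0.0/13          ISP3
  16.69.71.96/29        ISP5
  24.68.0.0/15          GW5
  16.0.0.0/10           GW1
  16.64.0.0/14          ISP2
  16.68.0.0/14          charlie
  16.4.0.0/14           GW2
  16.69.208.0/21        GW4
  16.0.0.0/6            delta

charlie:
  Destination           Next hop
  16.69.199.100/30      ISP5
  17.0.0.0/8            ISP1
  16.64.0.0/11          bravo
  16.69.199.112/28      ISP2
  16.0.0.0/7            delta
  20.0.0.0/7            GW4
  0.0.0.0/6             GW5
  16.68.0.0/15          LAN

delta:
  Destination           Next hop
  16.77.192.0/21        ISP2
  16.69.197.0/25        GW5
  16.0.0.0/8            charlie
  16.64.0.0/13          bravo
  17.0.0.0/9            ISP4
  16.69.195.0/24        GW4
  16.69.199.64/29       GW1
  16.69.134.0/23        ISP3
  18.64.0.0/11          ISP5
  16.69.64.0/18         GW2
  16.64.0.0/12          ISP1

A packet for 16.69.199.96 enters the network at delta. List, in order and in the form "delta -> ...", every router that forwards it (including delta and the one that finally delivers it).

delta -> bravo -> charlie

At delta: longest match for 16.69.199.96 is 16.64.0.0/13 -> bravo
At bravo: longest match for 16.69.199.96 is 16.68.0.0/14 -> charlie
At charlie: longest match for 16.69.199.96 is 16.68.0.0/15 -> LAN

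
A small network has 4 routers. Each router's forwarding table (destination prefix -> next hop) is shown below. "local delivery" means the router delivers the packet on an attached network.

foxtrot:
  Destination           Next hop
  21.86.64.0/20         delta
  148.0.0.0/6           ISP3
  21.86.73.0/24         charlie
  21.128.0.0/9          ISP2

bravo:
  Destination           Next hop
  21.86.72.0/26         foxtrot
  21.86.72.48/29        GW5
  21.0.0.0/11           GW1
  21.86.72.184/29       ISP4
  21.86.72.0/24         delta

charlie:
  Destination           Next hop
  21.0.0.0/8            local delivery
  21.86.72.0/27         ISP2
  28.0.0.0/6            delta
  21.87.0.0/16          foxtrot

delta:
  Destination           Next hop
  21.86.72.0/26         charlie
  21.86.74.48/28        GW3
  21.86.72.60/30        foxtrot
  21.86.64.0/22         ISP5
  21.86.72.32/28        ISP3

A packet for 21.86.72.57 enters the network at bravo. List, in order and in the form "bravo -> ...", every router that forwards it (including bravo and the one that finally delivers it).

bravo -> foxtrot -> delta -> charlie

At bravo: longest match for 21.86.72.57 is 21.86.72.0/26 -> foxtrot
At foxtrot: longest match for 21.86.72.57 is 21.86.64.0/20 -> delta
At delta: longest match for 21.86.72.57 is 21.86.72.0/26 -> charlie
At charlie: longest match for 21.86.72.57 is 21.0.0.0/8 -> local delivery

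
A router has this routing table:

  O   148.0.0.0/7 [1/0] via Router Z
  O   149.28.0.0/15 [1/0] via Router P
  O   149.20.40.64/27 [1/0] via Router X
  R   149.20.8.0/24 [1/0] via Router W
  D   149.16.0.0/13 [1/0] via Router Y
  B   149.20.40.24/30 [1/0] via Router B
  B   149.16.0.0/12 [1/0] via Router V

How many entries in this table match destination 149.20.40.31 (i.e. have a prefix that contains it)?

Prefixes containing 149.20.40.31:
  148.0.0.0/7 (148.0.0.0 - 149.255.255.255)
  149.16.0.0/12 (149.16.0.0 - 149.31.255.255)
  149.16.0.0/13 (149.16.0.0 - 149.23.255.255)
Total matching entries: 3.

3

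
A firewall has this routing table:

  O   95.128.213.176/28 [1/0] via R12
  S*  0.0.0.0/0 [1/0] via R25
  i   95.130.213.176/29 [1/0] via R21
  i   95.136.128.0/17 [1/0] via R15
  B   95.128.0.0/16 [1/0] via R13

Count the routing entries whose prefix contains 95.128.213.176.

3

Prefixes containing 95.128.213.176:
  0.0.0.0/0 (default, matches everything)
  95.128.0.0/16 (95.128.0.0 - 95.128.255.255)
  95.128.213.176/28 (95.128.213.176 - 95.128.213.191)
Total matching entries: 3.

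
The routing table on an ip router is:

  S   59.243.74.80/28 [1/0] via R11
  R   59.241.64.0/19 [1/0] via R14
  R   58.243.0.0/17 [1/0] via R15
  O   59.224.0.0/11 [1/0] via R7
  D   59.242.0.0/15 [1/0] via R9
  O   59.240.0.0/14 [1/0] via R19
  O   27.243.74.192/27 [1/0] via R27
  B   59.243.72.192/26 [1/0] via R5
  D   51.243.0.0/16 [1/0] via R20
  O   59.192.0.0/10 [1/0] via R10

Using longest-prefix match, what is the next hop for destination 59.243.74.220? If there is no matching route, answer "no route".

R9

Routes whose prefix contains 59.243.74.220:
  59.192.0.0/10 (59.192.0.0 - 59.255.255.255) -> R10
  59.224.0.0/11 (59.224.0.0 - 59.255.255.255) -> R7
  59.240.0.0/14 (59.240.0.0 - 59.243.255.255) -> R19
  59.242.0.0/15 (59.242.0.0 - 59.243.255.255) -> R9
More-specific entries that do NOT match:
  59.243.74.80/28 (59.243.74.80 - 59.243.74.95) does not contain 59.243.74.220
  27.243.74.192/27 (27.243.74.192 - 27.243.74.223) does not contain 59.243.74.220
  59.243.72.192/26 (59.243.72.192 - 59.243.72.255) does not contain 59.243.74.220
  59.241.64.0/19 (59.241.64.0 - 59.241.95.255) does not contain 59.243.74.220
  58.243.0.0/17 (58.243.0.0 - 58.243.127.255) does not contain 59.243.74.220
  51.243.0.0/16 (51.243.0.0 - 51.243.255.255) does not contain 59.243.74.220
Longest matching prefix is /15 -> next hop R9.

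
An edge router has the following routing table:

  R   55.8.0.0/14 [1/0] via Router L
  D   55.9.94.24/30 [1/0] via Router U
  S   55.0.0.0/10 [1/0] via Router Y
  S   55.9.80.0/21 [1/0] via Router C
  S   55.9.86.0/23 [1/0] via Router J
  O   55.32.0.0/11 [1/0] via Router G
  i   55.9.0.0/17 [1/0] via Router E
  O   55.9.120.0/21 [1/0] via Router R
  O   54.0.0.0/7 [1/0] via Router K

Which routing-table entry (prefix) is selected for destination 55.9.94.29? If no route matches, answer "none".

55.9.0.0/17

Entries matching 55.9.94.29:
  54.0.0.0/7 (54.0.0.0 - 55.255.255.255)
  55.0.0.0/10 (55.0.0.0 - 55.63.255.255)
  55.8.0.0/14 (55.8.0.0 - 55.11.255.255)
  55.9.0.0/17 (55.9.0.0 - 55.9.127.255)
Most specific is 55.9.0.0/17.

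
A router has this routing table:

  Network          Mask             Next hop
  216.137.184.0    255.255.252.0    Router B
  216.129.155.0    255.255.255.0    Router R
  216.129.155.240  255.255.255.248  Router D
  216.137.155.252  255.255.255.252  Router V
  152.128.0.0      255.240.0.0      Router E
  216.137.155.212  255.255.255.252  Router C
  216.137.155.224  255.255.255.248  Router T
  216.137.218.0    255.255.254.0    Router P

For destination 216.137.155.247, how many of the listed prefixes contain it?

No listed prefix contains 216.137.155.247.
Total matching entries: 0.

0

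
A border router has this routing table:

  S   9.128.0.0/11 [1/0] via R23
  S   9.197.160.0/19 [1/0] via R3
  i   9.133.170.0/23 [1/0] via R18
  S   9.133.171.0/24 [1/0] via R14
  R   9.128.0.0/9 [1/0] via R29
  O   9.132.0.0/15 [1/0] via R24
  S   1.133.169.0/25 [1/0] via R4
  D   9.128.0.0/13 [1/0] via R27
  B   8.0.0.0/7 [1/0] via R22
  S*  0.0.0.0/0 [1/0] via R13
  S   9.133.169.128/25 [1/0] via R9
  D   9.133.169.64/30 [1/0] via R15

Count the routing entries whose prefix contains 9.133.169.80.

Prefixes containing 9.133.169.80:
  0.0.0.0/0 (default, matches everything)
  8.0.0.0/7 (8.0.0.0 - 9.255.255.255)
  9.128.0.0/9 (9.128.0.0 - 9.255.255.255)
  9.128.0.0/11 (9.128.0.0 - 9.159.255.255)
  9.128.0.0/13 (9.128.0.0 - 9.135.255.255)
  9.132.0.0/15 (9.132.0.0 - 9.133.255.255)
Total matching entries: 6.

6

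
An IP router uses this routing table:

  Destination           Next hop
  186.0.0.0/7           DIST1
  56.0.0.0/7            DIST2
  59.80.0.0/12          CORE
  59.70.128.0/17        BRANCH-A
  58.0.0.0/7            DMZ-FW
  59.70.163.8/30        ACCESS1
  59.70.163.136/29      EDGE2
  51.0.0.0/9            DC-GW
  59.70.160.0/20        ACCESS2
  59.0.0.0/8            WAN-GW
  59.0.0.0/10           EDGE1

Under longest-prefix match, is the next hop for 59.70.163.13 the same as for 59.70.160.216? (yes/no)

59.70.163.13: longest match 59.70.160.0/20 -> ACCESS2
59.70.160.216: longest match 59.70.160.0/20 -> ACCESS2

yes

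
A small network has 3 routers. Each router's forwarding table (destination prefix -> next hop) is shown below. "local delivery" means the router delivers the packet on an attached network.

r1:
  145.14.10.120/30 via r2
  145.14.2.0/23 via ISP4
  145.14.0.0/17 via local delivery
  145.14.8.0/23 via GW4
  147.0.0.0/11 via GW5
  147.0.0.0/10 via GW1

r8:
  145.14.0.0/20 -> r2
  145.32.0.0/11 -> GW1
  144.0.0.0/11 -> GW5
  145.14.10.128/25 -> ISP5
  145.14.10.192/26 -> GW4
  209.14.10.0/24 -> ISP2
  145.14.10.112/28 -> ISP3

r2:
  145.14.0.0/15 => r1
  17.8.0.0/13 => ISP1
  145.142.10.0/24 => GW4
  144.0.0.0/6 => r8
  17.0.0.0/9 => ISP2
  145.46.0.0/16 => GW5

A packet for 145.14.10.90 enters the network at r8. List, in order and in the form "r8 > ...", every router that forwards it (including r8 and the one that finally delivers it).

r8 > r2 > r1

At r8: longest match for 145.14.10.90 is 145.14.0.0/20 -> r2
At r2: longest match for 145.14.10.90 is 145.14.0.0/15 -> r1
At r1: longest match for 145.14.10.90 is 145.14.0.0/17 -> local delivery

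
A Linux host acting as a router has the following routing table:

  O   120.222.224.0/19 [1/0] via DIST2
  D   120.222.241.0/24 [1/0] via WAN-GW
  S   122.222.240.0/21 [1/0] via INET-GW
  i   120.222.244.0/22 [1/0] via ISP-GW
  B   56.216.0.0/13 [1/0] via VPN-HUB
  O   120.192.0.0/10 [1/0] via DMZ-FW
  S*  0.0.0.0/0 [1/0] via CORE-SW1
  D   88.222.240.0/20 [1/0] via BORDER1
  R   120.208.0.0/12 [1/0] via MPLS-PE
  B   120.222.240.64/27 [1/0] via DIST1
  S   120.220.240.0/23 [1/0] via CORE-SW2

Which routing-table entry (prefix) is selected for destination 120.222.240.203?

120.222.224.0/19

Entries matching 120.222.240.203:
  0.0.0.0/0 (default, matches everything)
  120.192.0.0/10 (120.192.0.0 - 120.255.255.255)
  120.208.0.0/12 (120.208.0.0 - 120.223.255.255)
  120.222.224.0/19 (120.222.224.0 - 120.222.255.255)
Most specific is 120.222.224.0/19.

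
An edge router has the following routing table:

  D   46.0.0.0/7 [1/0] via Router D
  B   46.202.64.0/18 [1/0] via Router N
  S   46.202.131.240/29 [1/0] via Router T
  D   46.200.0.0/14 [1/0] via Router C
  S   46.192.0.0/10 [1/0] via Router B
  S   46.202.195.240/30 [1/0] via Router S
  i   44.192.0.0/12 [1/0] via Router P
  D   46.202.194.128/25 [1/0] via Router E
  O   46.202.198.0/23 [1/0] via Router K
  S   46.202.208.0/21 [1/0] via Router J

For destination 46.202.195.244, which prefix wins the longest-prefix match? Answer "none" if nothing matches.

Entries matching 46.202.195.244:
  46.0.0.0/7 (46.0.0.0 - 47.255.255.255)
  46.192.0.0/10 (46.192.0.0 - 46.255.255.255)
  46.200.0.0/14 (46.200.0.0 - 46.203.255.255)
Most specific is 46.200.0.0/14.

46.200.0.0/14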